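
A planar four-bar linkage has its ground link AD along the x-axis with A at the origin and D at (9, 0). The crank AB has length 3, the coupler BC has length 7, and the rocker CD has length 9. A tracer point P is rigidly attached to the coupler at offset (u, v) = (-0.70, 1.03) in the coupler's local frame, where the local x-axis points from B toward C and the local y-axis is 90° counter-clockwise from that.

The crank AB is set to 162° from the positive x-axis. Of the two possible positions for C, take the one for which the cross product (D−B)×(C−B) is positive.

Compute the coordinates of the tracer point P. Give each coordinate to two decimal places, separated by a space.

A=(0,0), D=(9.00,0)
B = A + 3.00·(cos162°, sin162°) = (-2.8532, 0.9271)
|BD| = 11.8894
circle(B,7.00) ∩ circle(D,9.00): a=4.5989, h=5.2773
  candidates: C₊=(2.1433,5.8297) cross=62.744; C₋=(1.3203,-4.6928) cross=-62.744
  mode + wants cross > 0 → take C=(2.1433,5.8297) (cross=62.744)
ex = (C−B)/|BC| = (0.7138,0.7004); ey = (-0.7004,0.7138)
P = B + -0.70·ex + 1.03·ey = (-4.0742,1.1720)

-4.07 1.17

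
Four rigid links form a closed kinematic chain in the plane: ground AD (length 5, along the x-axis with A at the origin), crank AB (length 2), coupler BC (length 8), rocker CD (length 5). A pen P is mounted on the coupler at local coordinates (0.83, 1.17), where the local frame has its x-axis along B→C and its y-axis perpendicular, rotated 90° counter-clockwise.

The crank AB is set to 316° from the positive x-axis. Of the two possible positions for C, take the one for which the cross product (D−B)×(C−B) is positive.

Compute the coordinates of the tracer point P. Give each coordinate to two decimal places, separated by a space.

1.07 -0.00

A=(0,0), D=(5.00,0)
B = A + 2.00·(cos316°, sin316°) = (1.4387, -1.3893)
|BD| = 3.8227
circle(B,8.00) ∩ circle(D,5.00): a=7.0124, h=3.8504
  candidates: C₊=(6.5722,4.7464) cross=14.719; C₋=(9.3710,-2.4279) cross=-14.719
  mode + wants cross > 0 → take C=(6.5722,4.7464) (cross=14.719)
ex = (C−B)/|BC| = (0.6417,0.7670); ey = (-0.7670,0.6417)
P = B + 0.83·ex + 1.17·ey = (1.0739,-0.0020)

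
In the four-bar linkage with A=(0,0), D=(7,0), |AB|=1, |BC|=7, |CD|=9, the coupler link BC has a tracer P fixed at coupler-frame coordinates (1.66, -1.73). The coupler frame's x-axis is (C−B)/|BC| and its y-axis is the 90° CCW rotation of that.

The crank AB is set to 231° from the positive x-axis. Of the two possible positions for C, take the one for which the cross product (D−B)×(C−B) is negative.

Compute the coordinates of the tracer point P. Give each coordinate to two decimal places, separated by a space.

A=(0,0), D=(7.00,0)
B = A + 1.00·(cos231°, sin231°) = (-0.6293, -0.7771)
|BD| = 7.6688
circle(B,7.00) ∩ circle(D,9.00): a=1.7480, h=6.7782
  candidates: C₊=(0.4228,6.1433) cross=51.981; C₋=(1.7966,-7.3433) cross=-51.981
  mode - wants cross < 0 → take C=(1.7966,-7.3433) (cross=-51.981)
ex = (C−B)/|BC| = (0.3466,-0.9380); ey = (0.9380,0.3466)
P = B + 1.66·ex + -1.73·ey = (-1.6768,-2.9338)

-1.68 -2.93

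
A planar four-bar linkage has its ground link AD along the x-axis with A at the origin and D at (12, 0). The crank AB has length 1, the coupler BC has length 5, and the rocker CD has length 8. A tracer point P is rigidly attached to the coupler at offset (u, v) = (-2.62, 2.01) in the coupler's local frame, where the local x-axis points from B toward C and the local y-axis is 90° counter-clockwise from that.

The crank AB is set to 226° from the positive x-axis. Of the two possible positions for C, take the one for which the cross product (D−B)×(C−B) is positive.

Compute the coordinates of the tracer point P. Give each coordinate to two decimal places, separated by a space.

A=(0,0), D=(12.00,0)
B = A + 1.00·(cos226°, sin226°) = (-0.6947, -0.7193)
|BD| = 12.7150
circle(B,5.00) ∩ circle(D,8.00): a=4.8239, h=1.3153
  candidates: C₊=(4.0471,0.8668) cross=16.724; C₋=(4.1959,-1.7596) cross=-16.724
  mode + wants cross > 0 → take C=(4.0471,0.8668) (cross=16.724)
ex = (C−B)/|BC| = (0.9484,0.3172); ey = (-0.3172,0.9484)
P = B + -2.62·ex + 2.01·ey = (-3.8170,0.3557)

-3.82 0.36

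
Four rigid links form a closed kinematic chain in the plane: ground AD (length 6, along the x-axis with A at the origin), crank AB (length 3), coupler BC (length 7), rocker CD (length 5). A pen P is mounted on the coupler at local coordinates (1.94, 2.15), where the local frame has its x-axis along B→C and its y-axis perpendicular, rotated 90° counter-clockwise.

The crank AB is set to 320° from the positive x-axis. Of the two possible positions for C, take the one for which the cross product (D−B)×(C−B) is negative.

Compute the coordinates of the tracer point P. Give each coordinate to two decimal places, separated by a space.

4.79 -0.45

A=(0,0), D=(6.00,0)
B = A + 3.00·(cos320°, sin320°) = (2.2981, -1.9284)
|BD| = 4.1740
circle(B,7.00) ∩ circle(D,5.00): a=4.9619, h=4.9375
  candidates: C₊=(4.4177,4.7430) cross=20.609; C₋=(8.9799,-4.0150) cross=-20.609
  mode - wants cross < 0 → take C=(8.9799,-4.0150) (cross=-20.609)
ex = (C−B)/|BC| = (0.9545,-0.2981); ey = (0.2981,0.9545)
P = B + 1.94·ex + 2.15·ey = (4.7908,-0.4544)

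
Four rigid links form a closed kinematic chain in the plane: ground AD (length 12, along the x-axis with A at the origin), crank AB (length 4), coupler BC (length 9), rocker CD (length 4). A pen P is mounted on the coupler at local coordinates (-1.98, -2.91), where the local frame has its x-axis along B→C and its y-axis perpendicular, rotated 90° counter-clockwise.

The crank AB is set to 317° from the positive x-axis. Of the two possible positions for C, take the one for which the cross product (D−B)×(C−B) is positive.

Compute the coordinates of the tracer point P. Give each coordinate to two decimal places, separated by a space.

A=(0,0), D=(12.00,0)
B = A + 4.00·(cos317°, sin317°) = (2.9254, -2.7280)
|BD| = 9.4758
circle(B,9.00) ∩ circle(D,4.00): a=8.1677, h=3.7801
  candidates: C₊=(9.6591,3.2434) cross=35.819; C₋=(11.8356,-3.9966) cross=-35.819
  mode + wants cross > 0 → take C=(9.6591,3.2434) (cross=35.819)
ex = (C−B)/|BC| = (0.7482,0.6635); ey = (-0.6635,0.7482)
P = B + -1.98·ex + -2.91·ey = (3.3748,-6.2189)

3.37 -6.22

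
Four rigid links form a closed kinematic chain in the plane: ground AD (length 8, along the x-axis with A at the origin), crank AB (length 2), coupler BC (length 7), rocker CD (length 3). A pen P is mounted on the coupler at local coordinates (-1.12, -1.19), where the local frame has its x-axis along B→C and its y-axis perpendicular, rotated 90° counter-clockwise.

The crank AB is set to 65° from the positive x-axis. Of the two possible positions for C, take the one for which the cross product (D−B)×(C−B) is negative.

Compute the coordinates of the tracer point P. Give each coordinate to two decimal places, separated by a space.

A=(0,0), D=(8.00,0)
B = A + 2.00·(cos65°, sin65°) = (0.8452, 1.8126)
|BD| = 7.3808
circle(B,7.00) ∩ circle(D,3.00): a=6.4001, h=2.8352
  candidates: C₊=(7.7456,2.9892) cross=20.926; C₋=(6.3531,-2.5075) cross=-20.926
  mode - wants cross < 0 → take C=(6.3531,-2.5075) (cross=-20.926)
ex = (C−B)/|BC| = (0.7868,-0.6172); ey = (0.6172,0.7868)
P = B + -1.12·ex + -1.19·ey = (-0.7704,1.5675)

-0.77 1.57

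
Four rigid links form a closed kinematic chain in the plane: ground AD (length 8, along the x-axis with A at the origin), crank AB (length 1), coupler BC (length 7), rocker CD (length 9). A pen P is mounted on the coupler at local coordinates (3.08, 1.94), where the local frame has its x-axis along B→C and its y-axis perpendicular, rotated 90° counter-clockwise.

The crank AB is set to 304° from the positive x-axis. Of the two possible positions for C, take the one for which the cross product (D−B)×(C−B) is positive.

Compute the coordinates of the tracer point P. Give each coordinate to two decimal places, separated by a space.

-1.00 2.46

A=(0,0), D=(8.00,0)
B = A + 1.00·(cos304°, sin304°) = (0.5592, -0.8290)
|BD| = 7.4868
circle(B,7.00) ∩ circle(D,9.00): a=1.6063, h=6.8132
  candidates: C₊=(1.4012,6.1201) cross=51.009; C₋=(2.9101,-7.4225) cross=-51.009
  mode + wants cross > 0 → take C=(1.4012,6.1201) (cross=51.009)
ex = (C−B)/|BC| = (0.1203,0.9927); ey = (-0.9927,0.1203)
P = B + 3.08·ex + 1.94·ey = (-0.9962,2.4620)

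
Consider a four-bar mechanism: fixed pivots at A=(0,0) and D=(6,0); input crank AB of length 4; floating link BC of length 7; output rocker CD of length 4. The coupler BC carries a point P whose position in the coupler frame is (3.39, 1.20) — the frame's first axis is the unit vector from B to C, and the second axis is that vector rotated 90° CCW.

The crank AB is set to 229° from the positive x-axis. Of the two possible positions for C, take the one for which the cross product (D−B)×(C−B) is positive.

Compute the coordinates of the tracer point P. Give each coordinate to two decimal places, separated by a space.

A=(0,0), D=(6.00,0)
B = A + 4.00·(cos229°, sin229°) = (-2.6242, -3.0188)
|BD| = 9.1373
circle(B,7.00) ∩ circle(D,4.00): a=6.3744, h=2.8925
  candidates: C₊=(2.4366,1.8172) cross=26.430; C₋=(4.3479,-3.6429) cross=-26.430
  mode + wants cross > 0 → take C=(2.4366,1.8172) (cross=26.430)
ex = (C−B)/|BC| = (0.7230,0.6909); ey = (-0.6909,0.7230)
P = B + 3.39·ex + 1.20·ey = (-1.0024,0.1908)

-1.00 0.19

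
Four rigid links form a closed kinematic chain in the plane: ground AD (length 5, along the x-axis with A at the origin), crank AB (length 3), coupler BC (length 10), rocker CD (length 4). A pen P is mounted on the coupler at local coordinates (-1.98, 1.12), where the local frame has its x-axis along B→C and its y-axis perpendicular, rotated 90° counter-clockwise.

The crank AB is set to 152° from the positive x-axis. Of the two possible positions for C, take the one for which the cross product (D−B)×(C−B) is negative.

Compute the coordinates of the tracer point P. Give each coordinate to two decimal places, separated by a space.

-3.73 3.41

A=(0,0), D=(5.00,0)
B = A + 3.00·(cos152°, sin152°) = (-2.6488, 1.4084)
|BD| = 7.7774
circle(B,10.00) ∩ circle(D,4.00): a=9.2890, h=3.7034
  candidates: C₊=(7.1572,3.3685) cross=28.803; C₋=(5.8159,-3.9159) cross=-28.803
  mode - wants cross < 0 → take C=(5.8159,-3.9159) (cross=-28.803)
ex = (C−B)/|BC| = (0.8465,-0.5324); ey = (0.5324,0.8465)
P = B + -1.98·ex + 1.12·ey = (-3.7285,3.4107)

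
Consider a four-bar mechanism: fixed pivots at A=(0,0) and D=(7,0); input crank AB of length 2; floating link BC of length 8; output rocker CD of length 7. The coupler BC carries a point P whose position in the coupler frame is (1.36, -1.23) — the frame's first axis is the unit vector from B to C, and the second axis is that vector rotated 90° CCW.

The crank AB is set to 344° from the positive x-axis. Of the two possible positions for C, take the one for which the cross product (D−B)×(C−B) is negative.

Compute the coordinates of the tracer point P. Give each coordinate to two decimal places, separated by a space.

1.74 -2.38

A=(0,0), D=(7.00,0)
B = A + 2.00·(cos344°, sin344°) = (1.9225, -0.5513)
|BD| = 5.1073
circle(B,8.00) ∩ circle(D,7.00): a=4.0221, h=6.9154
  candidates: C₊=(5.1747,6.7578) cross=35.319; C₋=(6.6676,-6.9921) cross=-35.319
  mode - wants cross < 0 → take C=(6.6676,-6.9921) (cross=-35.319)
ex = (C−B)/|BC| = (0.5931,-0.8051); ey = (0.8051,0.5931)
P = B + 1.36·ex + -1.23·ey = (1.7389,-2.3758)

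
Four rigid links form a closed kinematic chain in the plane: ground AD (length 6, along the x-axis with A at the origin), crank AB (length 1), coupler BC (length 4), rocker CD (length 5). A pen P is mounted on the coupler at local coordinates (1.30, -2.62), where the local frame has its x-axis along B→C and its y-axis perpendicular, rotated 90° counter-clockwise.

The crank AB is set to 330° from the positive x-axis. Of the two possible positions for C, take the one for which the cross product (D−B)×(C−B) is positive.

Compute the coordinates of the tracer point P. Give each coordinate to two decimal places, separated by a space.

A=(0,0), D=(6.00,0)
B = A + 1.00·(cos330°, sin330°) = (0.8660, -0.5000)
|BD| = 5.1583
circle(B,4.00) ∩ circle(D,5.00): a=1.7067, h=3.6176
  candidates: C₊=(2.2141,3.2660) cross=18.661; C₋=(2.9154,-3.9351) cross=-18.661
  mode + wants cross > 0 → take C=(2.2141,3.2660) (cross=18.661)
ex = (C−B)/|BC| = (0.3370,0.9415); ey = (-0.9415,0.3370)
P = B + 1.30·ex + -2.62·ey = (3.7709,-0.1590)

3.77 -0.16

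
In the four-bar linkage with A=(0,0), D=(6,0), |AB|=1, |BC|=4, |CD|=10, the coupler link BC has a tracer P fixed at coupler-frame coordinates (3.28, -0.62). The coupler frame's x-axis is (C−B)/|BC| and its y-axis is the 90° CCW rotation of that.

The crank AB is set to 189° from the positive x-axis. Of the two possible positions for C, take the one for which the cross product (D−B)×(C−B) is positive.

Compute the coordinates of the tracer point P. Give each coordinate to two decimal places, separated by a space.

-2.63 2.75

A=(0,0), D=(6.00,0)
B = A + 1.00·(cos189°, sin189°) = (-0.9877, -0.1564)
|BD| = 6.9894
circle(B,4.00) ∩ circle(D,10.00): a=-2.5143, h=3.1110
  candidates: C₊=(-3.5710,2.8975) cross=21.744; C₋=(-3.4318,-3.3229) cross=-21.744
  mode + wants cross > 0 → take C=(-3.5710,2.8975) (cross=21.744)
ex = (C−B)/|BC| = (-0.6458,0.7635); ey = (-0.7635,-0.6458)
P = B + 3.28·ex + -0.62·ey = (-2.6327,2.7482)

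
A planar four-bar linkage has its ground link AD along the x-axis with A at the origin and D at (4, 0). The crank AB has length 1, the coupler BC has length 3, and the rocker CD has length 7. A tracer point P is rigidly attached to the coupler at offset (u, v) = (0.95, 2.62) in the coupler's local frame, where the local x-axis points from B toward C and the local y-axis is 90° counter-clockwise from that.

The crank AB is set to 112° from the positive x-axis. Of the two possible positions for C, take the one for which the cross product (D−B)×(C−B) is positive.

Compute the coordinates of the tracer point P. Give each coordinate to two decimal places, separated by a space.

A=(0,0), D=(4.00,0)
B = A + 1.00·(cos112°, sin112°) = (-0.3746, 0.9272)
|BD| = 4.4718
circle(B,3.00) ∩ circle(D,7.00): a=-2.2366, h=1.9994
  candidates: C₊=(-2.1480,3.3469) cross=8.941; C₋=(-2.9772,-0.5650) cross=-8.941
  mode + wants cross > 0 → take C=(-2.1480,3.3469) (cross=8.941)
ex = (C−B)/|BC| = (-0.5911,0.8066); ey = (-0.8066,-0.5911)
P = B + 0.95·ex + 2.62·ey = (-3.0494,0.1446)

-3.05 0.14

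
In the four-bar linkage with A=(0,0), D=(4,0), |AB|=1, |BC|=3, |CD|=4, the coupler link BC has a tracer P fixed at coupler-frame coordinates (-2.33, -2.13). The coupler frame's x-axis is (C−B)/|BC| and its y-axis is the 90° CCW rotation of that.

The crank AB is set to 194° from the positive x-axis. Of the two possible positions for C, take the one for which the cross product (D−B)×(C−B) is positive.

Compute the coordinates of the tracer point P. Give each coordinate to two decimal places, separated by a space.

A=(0,0), D=(4.00,0)
B = A + 1.00·(cos194°, sin194°) = (-0.9703, -0.2419)
|BD| = 4.9762
circle(B,3.00) ∩ circle(D,4.00): a=1.7847, h=2.4114
  candidates: C₊=(0.6951,2.2534) cross=11.999; C₋=(0.9296,-2.5637) cross=-11.999
  mode + wants cross > 0 → take C=(0.6951,2.2534) (cross=11.999)
ex = (C−B)/|BC| = (0.5551,0.8318); ey = (-0.8318,0.5551)
P = B + -2.33·ex + -2.13·ey = (-0.4921,-3.3624)

-0.49 -3.36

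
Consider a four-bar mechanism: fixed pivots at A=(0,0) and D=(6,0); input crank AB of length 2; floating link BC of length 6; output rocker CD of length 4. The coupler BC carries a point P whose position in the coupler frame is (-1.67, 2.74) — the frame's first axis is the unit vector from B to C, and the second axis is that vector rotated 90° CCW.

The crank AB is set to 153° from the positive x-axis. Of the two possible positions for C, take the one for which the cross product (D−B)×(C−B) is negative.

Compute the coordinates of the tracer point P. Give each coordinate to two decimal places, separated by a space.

A=(0,0), D=(6.00,0)
B = A + 2.00·(cos153°, sin153°) = (-1.7820, 0.9080)
|BD| = 7.8348
circle(B,6.00) ∩ circle(D,4.00): a=5.1938, h=3.0041
  candidates: C₊=(3.7249,3.2900) cross=23.537; C₋=(3.0286,-2.6778) cross=-23.537
  mode - wants cross < 0 → take C=(3.0286,-2.6778) (cross=-23.537)
ex = (C−B)/|BC| = (0.8018,-0.5976); ey = (0.5976,0.8018)
P = B + -1.67·ex + 2.74·ey = (-1.4834,4.1029)

-1.48 4.10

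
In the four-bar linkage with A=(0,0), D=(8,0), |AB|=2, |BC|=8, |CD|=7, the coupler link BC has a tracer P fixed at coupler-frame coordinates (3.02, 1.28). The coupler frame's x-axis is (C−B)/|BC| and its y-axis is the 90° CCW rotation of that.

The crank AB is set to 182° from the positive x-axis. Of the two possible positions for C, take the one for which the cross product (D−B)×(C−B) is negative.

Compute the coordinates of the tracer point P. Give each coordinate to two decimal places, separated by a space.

1.07 -1.23

A=(0,0), D=(8.00,0)
B = A + 2.00·(cos182°, sin182°) = (-1.9988, -0.0698)
|BD| = 9.9990
circle(B,8.00) ∩ circle(D,7.00): a=5.7496, h=5.5626
  candidates: C₊=(3.7118,5.5328) cross=55.620; C₋=(3.7895,-5.5921) cross=-55.620
  mode - wants cross < 0 → take C=(3.7895,-5.5921) (cross=-55.620)
ex = (C−B)/|BC| = (0.7235,-0.6903); ey = (0.6903,0.7235)
P = B + 3.02·ex + 1.28·ey = (1.0699,-1.2283)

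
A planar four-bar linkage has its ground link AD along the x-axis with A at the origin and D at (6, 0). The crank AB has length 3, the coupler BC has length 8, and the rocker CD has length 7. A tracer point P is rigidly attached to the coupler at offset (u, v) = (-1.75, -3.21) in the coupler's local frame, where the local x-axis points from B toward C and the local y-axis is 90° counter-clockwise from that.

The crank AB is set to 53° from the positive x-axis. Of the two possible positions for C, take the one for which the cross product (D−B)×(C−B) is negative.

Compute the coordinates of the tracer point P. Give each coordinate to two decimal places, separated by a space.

A=(0,0), D=(6.00,0)
B = A + 3.00·(cos53°, sin53°) = (1.8054, 2.3959)
|BD| = 4.8306
circle(B,8.00) ∩ circle(D,7.00): a=3.9679, h=6.9466
  candidates: C₊=(8.6963,6.4599) cross=33.556; C₋=(1.8055,-5.6041) cross=-33.556
  mode - wants cross < 0 → take C=(1.8055,-5.6041) (cross=-33.556)
ex = (C−B)/|BC| = (0.0000,-1.0000); ey = (1.0000,0.0000)
P = B + -1.75·ex + -3.21·ey = (-1.4046,4.1459)

-1.40 4.15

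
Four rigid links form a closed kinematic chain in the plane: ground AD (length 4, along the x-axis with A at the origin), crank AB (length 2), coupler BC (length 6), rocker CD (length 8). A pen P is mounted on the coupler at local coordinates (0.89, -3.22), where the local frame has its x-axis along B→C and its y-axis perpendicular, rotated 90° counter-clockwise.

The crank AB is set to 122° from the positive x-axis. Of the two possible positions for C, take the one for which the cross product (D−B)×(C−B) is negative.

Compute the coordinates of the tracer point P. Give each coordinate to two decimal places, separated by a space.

-4.40 1.85

A=(0,0), D=(4.00,0)
B = A + 2.00·(cos122°, sin122°) = (-1.0598, 1.6961)
|BD| = 5.3365
circle(B,6.00) ∩ circle(D,8.00): a=0.0449, h=5.9998
  candidates: C₊=(0.8896,7.3706) cross=32.018; C₋=(-2.9242,-4.0069) cross=-32.018
  mode - wants cross < 0 → take C=(-2.9242,-4.0069) (cross=-32.018)
ex = (C−B)/|BC| = (-0.3107,-0.9505); ey = (0.9505,-0.3107)
P = B + 0.89·ex + -3.22·ey = (-4.3970,1.8507)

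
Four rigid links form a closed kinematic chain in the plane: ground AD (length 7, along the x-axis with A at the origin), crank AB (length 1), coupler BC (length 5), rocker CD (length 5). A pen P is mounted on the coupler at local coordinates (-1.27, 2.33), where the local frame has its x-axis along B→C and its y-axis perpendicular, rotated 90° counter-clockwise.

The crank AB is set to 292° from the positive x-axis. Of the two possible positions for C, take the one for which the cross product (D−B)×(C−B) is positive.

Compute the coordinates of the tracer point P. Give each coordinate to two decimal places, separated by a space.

-2.27 -0.68

A=(0,0), D=(7.00,0)
B = A + 1.00·(cos292°, sin292°) = (0.3746, -0.9272)
|BD| = 6.6900
circle(B,5.00) ∩ circle(D,5.00): a=3.3450, h=3.7163
  candidates: C₊=(3.1722,3.2169) cross=24.862; C₋=(4.2024,-4.1441) cross=-24.862
  mode + wants cross > 0 → take C=(3.1722,3.2169) (cross=24.862)
ex = (C−B)/|BC| = (0.5595,0.8288); ey = (-0.8288,0.5595)
P = B + -1.27·ex + 2.33·ey = (-2.2671,-0.6761)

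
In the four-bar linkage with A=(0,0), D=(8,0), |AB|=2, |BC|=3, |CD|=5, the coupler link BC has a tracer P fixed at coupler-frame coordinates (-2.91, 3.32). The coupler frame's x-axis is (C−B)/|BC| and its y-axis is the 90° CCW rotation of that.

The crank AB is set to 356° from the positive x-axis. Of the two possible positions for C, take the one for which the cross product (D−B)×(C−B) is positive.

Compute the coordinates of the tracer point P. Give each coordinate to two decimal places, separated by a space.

-2.37 -0.81

A=(0,0), D=(8.00,0)
B = A + 2.00·(cos356°, sin356°) = (1.9951, -0.1395)
|BD| = 6.0065
circle(B,3.00) ∩ circle(D,5.00): a=1.6714, h=2.4913
  candidates: C₊=(3.6082,2.3899) cross=14.964; C₋=(3.7239,-2.5913) cross=-14.964
  mode + wants cross > 0 → take C=(3.6082,2.3899) (cross=14.964)
ex = (C−B)/|BC| = (0.5377,0.8431); ey = (-0.8431,0.5377)
P = B + -2.91·ex + 3.32·ey = (-2.3688,-0.8080)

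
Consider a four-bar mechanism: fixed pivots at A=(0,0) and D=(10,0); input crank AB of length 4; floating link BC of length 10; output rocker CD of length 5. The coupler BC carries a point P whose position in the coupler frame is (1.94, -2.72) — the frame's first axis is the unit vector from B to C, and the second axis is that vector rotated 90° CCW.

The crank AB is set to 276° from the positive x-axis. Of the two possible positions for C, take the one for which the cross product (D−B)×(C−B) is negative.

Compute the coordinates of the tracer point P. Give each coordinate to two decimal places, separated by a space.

2.07 -6.88

A=(0,0), D=(10.00,0)
B = A + 4.00·(cos276°, sin276°) = (0.4181, -3.9781)
|BD| = 10.3749
circle(B,10.00) ∩ circle(D,5.00): a=8.8019, h=4.7461
  candidates: C₊=(6.7275,3.7803) cross=49.241; C₋=(10.3671,-4.9865) cross=-49.241
  mode - wants cross < 0 → take C=(10.3671,-4.9865) (cross=-49.241)
ex = (C−B)/|BC| = (0.9949,-0.1008); ey = (0.1008,0.9949)
P = B + 1.94·ex + -2.72·ey = (2.0739,-6.8799)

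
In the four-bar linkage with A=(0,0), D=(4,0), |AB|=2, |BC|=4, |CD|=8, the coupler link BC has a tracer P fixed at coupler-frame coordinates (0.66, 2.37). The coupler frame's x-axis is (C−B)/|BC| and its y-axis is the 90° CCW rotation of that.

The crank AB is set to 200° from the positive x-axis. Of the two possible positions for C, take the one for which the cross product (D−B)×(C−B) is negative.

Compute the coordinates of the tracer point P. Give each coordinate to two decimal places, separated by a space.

0.35 -1.72

A=(0,0), D=(4.00,0)
B = A + 2.00·(cos200°, sin200°) = (-1.8794, -0.6840)
|BD| = 5.9190
circle(B,4.00) ∩ circle(D,8.00): a=-1.0952, h=3.8472
  candidates: C₊=(-3.4118,3.0108) cross=22.771; C₋=(-2.5226,-4.6320) cross=-22.771
  mode - wants cross < 0 → take C=(-2.5226,-4.6320) (cross=-22.771)
ex = (C−B)/|BC| = (-0.1608,-0.9870); ey = (0.9870,-0.1608)
P = B + 0.66·ex + 2.37·ey = (0.3536,-1.7166)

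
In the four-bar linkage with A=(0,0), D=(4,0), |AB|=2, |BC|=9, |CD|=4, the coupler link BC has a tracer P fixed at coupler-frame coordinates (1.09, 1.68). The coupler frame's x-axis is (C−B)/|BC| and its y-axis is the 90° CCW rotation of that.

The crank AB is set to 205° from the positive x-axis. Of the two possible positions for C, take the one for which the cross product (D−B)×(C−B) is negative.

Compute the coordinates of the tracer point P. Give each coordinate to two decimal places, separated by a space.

-0.41 0.58

A=(0,0), D=(4.00,0)
B = A + 2.00·(cos205°, sin205°) = (-1.8126, -0.8452)
|BD| = 5.8737
circle(B,9.00) ∩ circle(D,4.00): a=8.4700, h=3.0430
  candidates: C₊=(6.1313,3.3849) cross=17.874; C₋=(7.0071,-2.6377) cross=-17.874
  mode - wants cross < 0 → take C=(7.0071,-2.6377) (cross=-17.874)
ex = (C−B)/|BC| = (0.9800,-0.1992); ey = (0.1992,0.9800)
P = B + 1.09·ex + 1.68·ey = (-0.4099,0.5840)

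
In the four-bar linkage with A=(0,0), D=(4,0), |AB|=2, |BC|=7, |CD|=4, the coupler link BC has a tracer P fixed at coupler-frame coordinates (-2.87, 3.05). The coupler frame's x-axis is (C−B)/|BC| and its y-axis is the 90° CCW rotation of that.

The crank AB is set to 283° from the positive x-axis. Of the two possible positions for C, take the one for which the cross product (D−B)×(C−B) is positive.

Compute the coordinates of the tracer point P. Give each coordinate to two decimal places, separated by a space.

A=(0,0), D=(4.00,0)
B = A + 2.00·(cos283°, sin283°) = (0.4499, -1.9487)
|BD| = 4.0498
circle(B,7.00) ∩ circle(D,4.00): a=6.0992, h=3.4351
  candidates: C₊=(4.1436,3.9974) cross=13.911; C₋=(7.4495,-2.0251) cross=-13.911
  mode + wants cross > 0 → take C=(4.1436,3.9974) (cross=13.911)
ex = (C−B)/|BC| = (0.5277,0.8495); ey = (-0.8495,0.5277)
P = B + -2.87·ex + 3.05·ey = (-3.6553,-2.7773)

-3.66 -2.78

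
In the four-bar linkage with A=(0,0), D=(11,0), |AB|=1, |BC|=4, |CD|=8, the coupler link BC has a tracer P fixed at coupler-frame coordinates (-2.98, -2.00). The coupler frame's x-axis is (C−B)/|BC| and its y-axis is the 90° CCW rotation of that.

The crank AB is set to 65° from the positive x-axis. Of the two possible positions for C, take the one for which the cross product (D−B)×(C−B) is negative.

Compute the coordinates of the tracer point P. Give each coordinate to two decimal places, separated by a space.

A=(0,0), D=(11.00,0)
B = A + 1.00·(cos65°, sin65°) = (0.4226, 0.9063)
|BD| = 10.6161
circle(B,4.00) ∩ circle(D,8.00): a=3.0474, h=2.5911
  candidates: C₊=(3.6801,3.2278) cross=27.507; C₋=(3.2377,-1.9354) cross=-27.507
  mode - wants cross < 0 → take C=(3.2377,-1.9354) (cross=-27.507)
ex = (C−B)/|BC| = (0.7038,-0.7104); ey = (0.7104,0.7038)
P = B + -2.98·ex + -2.00·ey = (-3.0955,1.6159)

-3.10 1.62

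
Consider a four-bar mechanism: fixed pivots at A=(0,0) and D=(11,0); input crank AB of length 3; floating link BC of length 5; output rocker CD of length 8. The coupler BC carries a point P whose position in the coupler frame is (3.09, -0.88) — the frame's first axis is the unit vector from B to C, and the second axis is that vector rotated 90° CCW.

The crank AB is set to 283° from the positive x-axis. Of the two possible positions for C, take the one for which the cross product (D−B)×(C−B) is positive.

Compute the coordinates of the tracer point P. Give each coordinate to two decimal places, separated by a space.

2.96 -0.66

A=(0,0), D=(11.00,0)
B = A + 3.00·(cos283°, sin283°) = (0.6749, -2.9231)
|BD| = 10.7309
circle(B,5.00) ∩ circle(D,8.00): a=3.5483, h=3.5227
  candidates: C₊=(3.1294,1.4330) cross=37.802; C₋=(5.0486,-5.3461) cross=-37.802
  mode + wants cross > 0 → take C=(3.1294,1.4330) (cross=37.802)
ex = (C−B)/|BC| = (0.4909,0.8712); ey = (-0.8712,0.4909)
P = B + 3.09·ex + -0.88·ey = (2.9584,-0.6631)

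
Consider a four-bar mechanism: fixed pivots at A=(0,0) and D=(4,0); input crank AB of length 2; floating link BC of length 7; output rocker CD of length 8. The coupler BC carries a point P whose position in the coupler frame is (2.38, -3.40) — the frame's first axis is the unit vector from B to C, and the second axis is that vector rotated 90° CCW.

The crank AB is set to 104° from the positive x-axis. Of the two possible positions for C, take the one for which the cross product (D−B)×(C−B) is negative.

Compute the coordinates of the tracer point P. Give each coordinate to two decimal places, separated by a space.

-4.41 0.59

A=(0,0), D=(4.00,0)
B = A + 2.00·(cos104°, sin104°) = (-0.4838, 1.9406)
|BD| = 4.8858
circle(B,7.00) ∩ circle(D,8.00): a=0.9078, h=6.9409
  candidates: C₊=(3.1062,7.9499) cross=33.912; C₋=(-2.4076,-4.7899) cross=-33.912
  mode - wants cross < 0 → take C=(-2.4076,-4.7899) (cross=-33.912)
ex = (C−B)/|BC| = (-0.2748,-0.9615); ey = (0.9615,-0.2748)
P = B + 2.38·ex + -3.40·ey = (-4.4070,0.5866)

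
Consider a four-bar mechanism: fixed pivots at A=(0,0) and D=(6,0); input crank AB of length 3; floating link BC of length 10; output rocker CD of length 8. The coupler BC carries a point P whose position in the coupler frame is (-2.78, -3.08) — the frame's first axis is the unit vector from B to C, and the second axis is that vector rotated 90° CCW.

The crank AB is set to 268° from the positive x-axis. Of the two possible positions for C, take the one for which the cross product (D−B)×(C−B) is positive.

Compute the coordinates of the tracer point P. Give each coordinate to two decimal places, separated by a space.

A=(0,0), D=(6.00,0)
B = A + 3.00·(cos268°, sin268°) = (-0.1047, -2.9982)
|BD| = 6.8012
circle(B,10.00) ∩ circle(D,8.00): a=6.0472, h=7.9644
  candidates: C₊=(1.8123,6.8164) cross=54.167; C₋=(8.8341,-7.4812) cross=-54.167
  mode + wants cross > 0 → take C=(1.8123,6.8164) (cross=54.167)
ex = (C−B)/|BC| = (0.1917,0.9815); ey = (-0.9815,0.1917)
P = B + -2.78·ex + -3.08·ey = (2.3853,-6.3170)

2.39 -6.32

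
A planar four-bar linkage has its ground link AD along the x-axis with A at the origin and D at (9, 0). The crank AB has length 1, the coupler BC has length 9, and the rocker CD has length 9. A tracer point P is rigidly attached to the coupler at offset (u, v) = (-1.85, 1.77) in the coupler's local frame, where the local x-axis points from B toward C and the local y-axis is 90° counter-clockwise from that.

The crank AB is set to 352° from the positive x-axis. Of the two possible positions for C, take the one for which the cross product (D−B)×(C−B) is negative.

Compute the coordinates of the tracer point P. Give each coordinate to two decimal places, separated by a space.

A=(0,0), D=(9.00,0)
B = A + 1.00·(cos352°, sin352°) = (0.9903, -0.1392)
|BD| = 8.0109
circle(B,9.00) ∩ circle(D,9.00): a=4.0055, h=8.0595
  candidates: C₊=(4.8551,7.9887) cross=64.565; C₋=(5.1352,-8.1279) cross=-64.565
  mode - wants cross < 0 → take C=(5.1352,-8.1279) (cross=-64.565)
ex = (C−B)/|BC| = (0.4605,-0.8876); ey = (0.8876,0.4605)
P = B + -1.85·ex + 1.77·ey = (1.7094,2.3181)

1.71 2.32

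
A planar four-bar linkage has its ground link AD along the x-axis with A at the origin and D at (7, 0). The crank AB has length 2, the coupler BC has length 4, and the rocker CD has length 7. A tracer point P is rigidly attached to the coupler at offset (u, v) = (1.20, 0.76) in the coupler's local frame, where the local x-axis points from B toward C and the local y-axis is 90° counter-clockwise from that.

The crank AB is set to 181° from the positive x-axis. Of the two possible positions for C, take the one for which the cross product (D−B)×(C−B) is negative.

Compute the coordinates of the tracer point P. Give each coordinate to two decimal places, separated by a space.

A=(0,0), D=(7.00,0)
B = A + 2.00·(cos181°, sin181°) = (-1.9997, -0.0349)
|BD| = 8.9998
circle(B,4.00) ∩ circle(D,7.00): a=2.6665, h=2.9816
  candidates: C₊=(0.6552,2.9570) cross=26.833; C₋=(0.6783,-3.0061) cross=-26.833
  mode - wants cross < 0 → take C=(0.6783,-3.0061) (cross=-26.833)
ex = (C−B)/|BC| = (0.6695,-0.7428); ey = (0.7428,0.6695)
P = B + 1.20·ex + 0.76·ey = (-0.6318,-0.4174)

-0.63 -0.42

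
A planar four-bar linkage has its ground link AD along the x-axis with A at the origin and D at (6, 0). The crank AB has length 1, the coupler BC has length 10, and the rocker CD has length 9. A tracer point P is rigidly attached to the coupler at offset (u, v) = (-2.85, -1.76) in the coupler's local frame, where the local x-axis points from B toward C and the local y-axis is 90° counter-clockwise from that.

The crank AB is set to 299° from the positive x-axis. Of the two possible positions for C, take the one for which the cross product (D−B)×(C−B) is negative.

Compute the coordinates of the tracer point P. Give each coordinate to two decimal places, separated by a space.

-2.61 0.41

A=(0,0), D=(6.00,0)
B = A + 1.00·(cos299°, sin299°) = (0.4848, -0.8746)
|BD| = 5.5841
circle(B,10.00) ∩ circle(D,9.00): a=4.4933, h=8.9337
  candidates: C₊=(3.5234,8.6525) cross=49.887; C₋=(6.3219,-8.9942) cross=-49.887
  mode - wants cross < 0 → take C=(6.3219,-8.9942) (cross=-49.887)
ex = (C−B)/|BC| = (0.5837,-0.8120); ey = (0.8120,0.5837)
P = B + -2.85·ex + -1.76·ey = (-2.6078,0.4121)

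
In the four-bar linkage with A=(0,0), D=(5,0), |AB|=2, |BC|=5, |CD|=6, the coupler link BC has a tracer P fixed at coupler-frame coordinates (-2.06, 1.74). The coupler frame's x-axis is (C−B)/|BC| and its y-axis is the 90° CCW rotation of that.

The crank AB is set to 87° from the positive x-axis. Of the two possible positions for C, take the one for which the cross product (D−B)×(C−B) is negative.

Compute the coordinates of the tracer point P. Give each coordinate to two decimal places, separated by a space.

1.97 3.95

A=(0,0), D=(5.00,0)
B = A + 2.00·(cos87°, sin87°) = (0.1047, 1.9973)
|BD| = 5.2871
circle(B,5.00) ∩ circle(D,6.00): a=1.6033, h=4.7360
  candidates: C₊=(3.3782,5.7767) cross=25.040; C₋=(-0.1999,-2.9935) cross=-25.040
  mode - wants cross < 0 → take C=(-0.1999,-2.9935) (cross=-25.040)
ex = (C−B)/|BC| = (-0.0609,-0.9981); ey = (0.9981,-0.0609)
P = B + -2.06·ex + 1.74·ey = (1.9669,3.9474)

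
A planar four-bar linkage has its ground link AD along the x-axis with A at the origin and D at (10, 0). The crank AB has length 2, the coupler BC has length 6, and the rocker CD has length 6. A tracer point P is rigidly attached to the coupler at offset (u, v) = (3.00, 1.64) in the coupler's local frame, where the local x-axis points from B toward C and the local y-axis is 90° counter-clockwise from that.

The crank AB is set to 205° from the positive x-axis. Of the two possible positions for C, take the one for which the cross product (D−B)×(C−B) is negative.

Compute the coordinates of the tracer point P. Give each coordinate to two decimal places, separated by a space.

A=(0,0), D=(10.00,0)
B = A + 2.00·(cos205°, sin205°) = (-1.8126, -0.8452)
|BD| = 11.8428
circle(B,6.00) ∩ circle(D,6.00): a=5.9214, h=0.9679
  candidates: C₊=(4.0246,0.5429) cross=11.463; C₋=(4.1628,-1.3881) cross=-11.463
  mode - wants cross < 0 → take C=(4.1628,-1.3881) (cross=-11.463)
ex = (C−B)/|BC| = (0.9959,-0.0905); ey = (0.0905,0.9959)
P = B + 3.00·ex + 1.64·ey = (1.3235,0.5166)

1.32 0.52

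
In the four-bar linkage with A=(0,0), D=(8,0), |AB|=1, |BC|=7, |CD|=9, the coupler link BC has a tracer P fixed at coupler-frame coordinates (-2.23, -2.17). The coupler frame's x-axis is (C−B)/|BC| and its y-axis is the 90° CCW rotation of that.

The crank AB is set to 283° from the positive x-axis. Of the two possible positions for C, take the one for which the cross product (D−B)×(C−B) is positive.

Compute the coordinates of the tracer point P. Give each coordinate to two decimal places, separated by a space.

A=(0,0), D=(8.00,0)
B = A + 1.00·(cos283°, sin283°) = (0.2250, -0.9744)
|BD| = 7.8359
circle(B,7.00) ∩ circle(D,9.00): a=1.8760, h=6.7439
  candidates: C₊=(1.2478,5.9505) cross=52.844; C₋=(2.9250,-7.4327) cross=-52.844
  mode + wants cross > 0 → take C=(1.2478,5.9505) (cross=52.844)
ex = (C−B)/|BC| = (0.1461,0.9893); ey = (-0.9893,0.1461)
P = B + -2.23·ex + -2.17·ey = (2.0458,-3.4975)

2.05 -3.50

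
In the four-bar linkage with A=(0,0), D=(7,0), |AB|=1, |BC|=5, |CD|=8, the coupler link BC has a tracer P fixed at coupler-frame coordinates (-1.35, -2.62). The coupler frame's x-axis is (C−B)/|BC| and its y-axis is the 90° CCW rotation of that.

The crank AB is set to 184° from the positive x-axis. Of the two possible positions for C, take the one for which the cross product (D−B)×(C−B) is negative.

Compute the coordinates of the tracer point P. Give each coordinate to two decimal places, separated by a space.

A=(0,0), D=(7.00,0)
B = A + 1.00·(cos184°, sin184°) = (-0.9976, -0.0698)
|BD| = 7.9979
circle(B,5.00) ∩ circle(D,8.00): a=1.5608, h=4.7502
  candidates: C₊=(0.5217,4.6938) cross=37.991; C₋=(0.6046,-4.8061) cross=-37.991
  mode - wants cross < 0 → take C=(0.6046,-4.8061) (cross=-37.991)
ex = (C−B)/|BC| = (0.3204,-0.9473); ey = (0.9473,0.3204)
P = B + -1.35·ex + -2.62·ey = (-3.9120,0.3695)

-3.91 0.37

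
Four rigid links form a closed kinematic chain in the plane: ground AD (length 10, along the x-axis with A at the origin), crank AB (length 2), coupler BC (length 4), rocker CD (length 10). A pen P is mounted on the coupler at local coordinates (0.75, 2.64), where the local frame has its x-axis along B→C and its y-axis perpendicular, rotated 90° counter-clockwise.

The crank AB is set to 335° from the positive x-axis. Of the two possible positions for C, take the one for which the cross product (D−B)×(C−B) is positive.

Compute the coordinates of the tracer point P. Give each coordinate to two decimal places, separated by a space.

-0.92 -1.05

A=(0,0), D=(10.00,0)
B = A + 2.00·(cos335°, sin335°) = (1.8126, -0.8452)
|BD| = 8.2309
circle(B,4.00) ∩ circle(D,10.00): a=-0.9873, h=3.8762
  candidates: C₊=(0.4325,2.9091) cross=31.905; C₋=(1.2286,-4.8024) cross=-31.905
  mode + wants cross > 0 → take C=(0.4325,2.9091) (cross=31.905)
ex = (C−B)/|BC| = (-0.3450,0.9386); ey = (-0.9386,-0.3450)
P = B + 0.75·ex + 2.64·ey = (-0.9240,-1.0522)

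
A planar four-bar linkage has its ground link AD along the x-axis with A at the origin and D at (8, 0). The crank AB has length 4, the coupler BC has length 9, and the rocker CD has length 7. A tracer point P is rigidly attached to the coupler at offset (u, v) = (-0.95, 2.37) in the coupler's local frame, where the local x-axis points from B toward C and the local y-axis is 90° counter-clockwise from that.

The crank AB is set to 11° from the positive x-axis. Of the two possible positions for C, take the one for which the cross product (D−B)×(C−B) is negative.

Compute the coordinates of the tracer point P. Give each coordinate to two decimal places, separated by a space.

A=(0,0), D=(8.00,0)
B = A + 4.00·(cos11°, sin11°) = (3.9265, 0.7632)
|BD| = 4.1444
circle(B,9.00) ∩ circle(D,7.00): a=5.9328, h=6.7677
  candidates: C₊=(11.0042,6.3226) cross=28.048; C₋=(8.5115,-6.9813) cross=-28.048
  mode - wants cross < 0 → take C=(8.5115,-6.9813) (cross=-28.048)
ex = (C−B)/|BC| = (0.5094,-0.8605); ey = (0.8605,0.5094)
P = B + -0.95·ex + 2.37·ey = (5.4819,2.7881)

5.48 2.79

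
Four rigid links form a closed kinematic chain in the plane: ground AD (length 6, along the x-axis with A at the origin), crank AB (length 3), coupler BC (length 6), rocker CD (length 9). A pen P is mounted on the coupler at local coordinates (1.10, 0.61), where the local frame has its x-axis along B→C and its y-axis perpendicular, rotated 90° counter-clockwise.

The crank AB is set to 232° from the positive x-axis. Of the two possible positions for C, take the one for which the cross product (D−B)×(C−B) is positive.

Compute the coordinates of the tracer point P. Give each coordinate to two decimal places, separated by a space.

-2.53 -1.31

A=(0,0), D=(6.00,0)
B = A + 3.00·(cos232°, sin232°) = (-1.8470, -2.3640)
|BD| = 8.1954
circle(B,6.00) ∩ circle(D,9.00): a=1.3522, h=5.8456
  candidates: C₊=(-2.2385,3.6232) cross=47.907; C₋=(1.1340,-7.5711) cross=-47.907
  mode + wants cross > 0 → take C=(-2.2385,3.6232) (cross=47.907)
ex = (C−B)/|BC| = (-0.0652,0.9979); ey = (-0.9979,-0.0652)
P = B + 1.10·ex + 0.61·ey = (-2.5275,-1.3062)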